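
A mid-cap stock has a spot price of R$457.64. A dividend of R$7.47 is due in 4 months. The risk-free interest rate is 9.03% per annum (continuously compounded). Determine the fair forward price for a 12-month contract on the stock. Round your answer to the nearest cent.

R$492.95

PV(dividends) I = 7.47·e^(−0.0903·4/12)
I = 7.2485
F = (S − I)·e^(rT) = (457.64 − 7.2485) · e^(0.0903·12/12)
= 450.3915 · e^0.090300 = 450.3915 × 1.094503 = R$492.95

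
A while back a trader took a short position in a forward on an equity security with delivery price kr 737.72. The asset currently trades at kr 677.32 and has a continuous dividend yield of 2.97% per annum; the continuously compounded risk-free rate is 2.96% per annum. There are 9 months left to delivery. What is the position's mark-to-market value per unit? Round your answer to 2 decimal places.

Current fair forward for the remaining 9 months: F = S·e^((r − q)·T), (r − q) = 0.0296 − 0.0297 = -0.0001
F = 677.32 · e^(-0.0001 × 9/12) = 677.32 × 0.999925 = 677.2692
Value of long forward = (F − K)·e^(−rT) = (677.2692 − 737.72) · e^(−0.0296·9/12)
= -60.4508 × 0.978045 = -59.12
Short position value = −(long value) = kr 59.12

kr 59.12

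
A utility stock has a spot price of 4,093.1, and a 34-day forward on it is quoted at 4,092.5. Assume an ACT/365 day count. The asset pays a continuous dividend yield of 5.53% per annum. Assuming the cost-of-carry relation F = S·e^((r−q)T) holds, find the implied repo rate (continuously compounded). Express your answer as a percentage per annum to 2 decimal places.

From F = S·e^((r−q)T): (r − q) = ln(F/S)/T
ln(4092.5/4093.1) = ln(0.999853) = -0.000147
(r − q) = -0.000147 / (34/365) = -0.001578
r = ln(F/S)/T + q = -0.001578 + 0.0553 = 0.053722
r = 5.37%

5.37%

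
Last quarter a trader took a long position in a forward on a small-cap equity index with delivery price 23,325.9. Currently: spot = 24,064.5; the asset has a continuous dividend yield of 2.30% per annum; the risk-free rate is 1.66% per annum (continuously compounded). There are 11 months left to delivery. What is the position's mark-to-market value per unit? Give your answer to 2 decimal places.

588.81

Current fair forward for the remaining 11 months: F = S·e^((r − q)·T), (r − q) = 0.0166 − 0.0230 = -0.0064
F = 24064.5 · e^(-0.0064 × 11/12) = 24064.5 × 0.99415051 = 23923.7349
Value of long forward = (F − K)·e^(−rT) = (23923.7349 − 23325.9) · e^(−0.0166·11/12)
= 597.8349 × 0.98489852 = 588.81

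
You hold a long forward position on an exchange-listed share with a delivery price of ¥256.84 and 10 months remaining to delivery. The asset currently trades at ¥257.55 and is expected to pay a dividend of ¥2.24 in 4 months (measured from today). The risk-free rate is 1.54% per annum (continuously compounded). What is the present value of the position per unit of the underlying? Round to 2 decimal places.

PV(remaining dividends) I = 2.24·e^(−0.0154·4/12) = 2.2285
Current forward F = (S − I)·e^(rT) = (257.55 − 2.2285)·e^(0.0154·10/12) = 255.3215 × 1.012916 = 258.6192
Value (long) = (F − K)·e^(−rT) = (258.6192 − 256.84) × 0.987249 = 1.7565
Value = ¥1.76

¥1.76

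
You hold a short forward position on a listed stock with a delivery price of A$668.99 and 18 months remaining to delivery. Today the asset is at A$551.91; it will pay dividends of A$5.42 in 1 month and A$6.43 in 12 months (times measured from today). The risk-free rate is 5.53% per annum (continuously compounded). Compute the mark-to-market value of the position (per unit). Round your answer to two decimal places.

PV(remaining dividends) I = 5.42·e^(−0.0553·1/12) + 6.43·e^(−0.0553·12/12) = 11.4792
Current forward F = (S − I)·e^(rT) = (551.91 − 11.4792)·e^(0.0553·18/12) = 540.4308 × 1.086487 = 587.1710
Value (long) = (F − K)·e^(−rT) = (587.1710 − 668.99) × 0.920397 = -75.3060
Short position value = −(long value) = A$75.31

A$75.31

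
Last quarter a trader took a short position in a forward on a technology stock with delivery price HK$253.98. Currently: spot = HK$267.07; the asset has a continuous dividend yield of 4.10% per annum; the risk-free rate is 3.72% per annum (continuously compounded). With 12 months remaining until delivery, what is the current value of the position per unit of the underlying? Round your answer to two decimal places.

Current fair forward for the remaining 12 months: F = S·e^((r − q)·T), (r − q) = 0.0372 − 0.0410 = -0.0038
F = 267.07 · e^(-0.0038 × 12/12) = 267.07 × 0.996207 = 266.0570
Value of long forward = (F − K)·e^(−rT) = (266.0570 − 253.98) · e^(−0.0372·12/12)
= 12.0770 × 0.963483 = 11.64
Short position value = −(long value) = -HK$11.64

-HK$11.64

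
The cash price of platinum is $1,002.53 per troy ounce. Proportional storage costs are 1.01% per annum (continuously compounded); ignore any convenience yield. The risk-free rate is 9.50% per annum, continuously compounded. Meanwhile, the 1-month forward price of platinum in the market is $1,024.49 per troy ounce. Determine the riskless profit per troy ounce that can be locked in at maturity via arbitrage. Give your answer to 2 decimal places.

$13.14 per troy ounce

Fair forward: F* = S·e^(carry·T), with carry = (r + u) = 0.0950 + 0.0101 = 0.1051
F* = 1002.53 · e^(0.1051 × 1/12) = 1002.53 · e^0.00875833 = 1002.53 × 1.00879680 = $1011.3491
Market $1024.49 > fair $1011.3491: forward overpriced → cash-and-carry (buy spot, short the forward).
At maturity, profit = |F_mkt − F*| = |1024.49 − 1011.3491| = $13.14 per troy ounce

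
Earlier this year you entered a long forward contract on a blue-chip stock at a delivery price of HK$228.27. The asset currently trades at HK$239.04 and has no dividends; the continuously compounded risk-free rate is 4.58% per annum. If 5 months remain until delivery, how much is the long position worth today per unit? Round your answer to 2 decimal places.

HK$15.08

Current fair forward for the remaining 5 months: F = S·e^(r·T), r = 0.0458
F = 239.04 · e^(0.0458 × 5/12) = 239.04 × 1.019267 = 243.6456
Value of long forward = (F − K)·e^(−rT) = (243.6456 − 228.27) · e^(−0.0458·5/12)
= 15.3756 × 0.981098 = 15.08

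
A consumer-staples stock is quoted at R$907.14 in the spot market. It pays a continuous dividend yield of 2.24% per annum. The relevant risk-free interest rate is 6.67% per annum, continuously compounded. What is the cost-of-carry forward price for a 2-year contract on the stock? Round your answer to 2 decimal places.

F = S·e^((r − q)T) = 907.14 · e^((0.0667 − 0.0224) × 2)
= 907.14 · e^0.088600 = 907.14 × 1.092644
F = R$991.18

R$991.18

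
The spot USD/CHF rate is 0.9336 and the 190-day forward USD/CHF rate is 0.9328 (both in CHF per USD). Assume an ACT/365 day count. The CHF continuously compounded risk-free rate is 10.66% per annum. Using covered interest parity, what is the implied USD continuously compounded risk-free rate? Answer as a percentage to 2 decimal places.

F = S·e^((r_CHF − r_USD)T) ⇒ r_USD = r_CHF − ln(F/S)/T
ln(0.9328/0.9336) = -0.000857; /(190/365) = -0.001646
r_USD = 0.1066 + 0.001646 = 0.108246
r_USD = 10.82%

10.82%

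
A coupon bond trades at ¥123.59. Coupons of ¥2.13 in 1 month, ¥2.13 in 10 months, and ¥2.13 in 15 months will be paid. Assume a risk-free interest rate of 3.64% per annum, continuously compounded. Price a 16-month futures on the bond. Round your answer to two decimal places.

¥123.20

PV(coupons) I = 2.13·e^(−0.0364·1/12) + 2.13·e^(−0.0364·10/12) + 2.13·e^(−0.0364·15/12)
I = 2.1235 + 2.0664 + 2.0353 = 6.2252
F = (S − I)·e^(rT) = (123.59 − 6.2252) · e^(0.0364·16/12)
= 117.3648 · e^0.048533 = 117.3648 × 1.049730 = ¥123.20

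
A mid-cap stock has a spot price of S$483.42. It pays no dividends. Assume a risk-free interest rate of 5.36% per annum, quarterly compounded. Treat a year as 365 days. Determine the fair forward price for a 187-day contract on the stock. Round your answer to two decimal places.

F = S · (1+r/4)^(4T)
= 483.42 × 1.027654
F = S$496.79

S$496.79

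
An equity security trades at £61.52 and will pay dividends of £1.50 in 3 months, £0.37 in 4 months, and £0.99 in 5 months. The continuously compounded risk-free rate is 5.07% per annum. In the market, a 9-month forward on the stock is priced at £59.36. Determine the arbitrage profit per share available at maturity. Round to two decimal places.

PV(dividends) I = 1.50·e^(−0.0507·3/12) + 0.37·e^(−0.0507·4/12) + 0.99·e^(−0.0507·5/12) = 2.8142
Fair forward F* = (S − I)·e^(rT) = (61.52 − 2.8142)·e^0.038025 = 58.7058 × 1.038757 = 60.9811
Market £59.36 < fair 60.9811: forward underpriced → reverse cash-and-carry (short the stock, invest proceeds at r, pay the dividends, go long the forward).
Profit at T = |F_mkt − F*| = |59.36 − 60.9811| = £1.62 per share

£1.62 per share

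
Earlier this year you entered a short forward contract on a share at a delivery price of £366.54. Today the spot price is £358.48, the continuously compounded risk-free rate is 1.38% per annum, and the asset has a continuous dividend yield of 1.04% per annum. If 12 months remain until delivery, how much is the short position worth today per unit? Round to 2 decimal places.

£6.75

Current fair forward for the remaining 12 months: F = S·e^((r − q)·T), (r − q) = 0.0138 − 0.0104 = 0.0034
F = 358.48 · e^(0.0034 × 12/12) = 358.48 × 1.003406 = 359.7010
Value of long forward = (F − K)·e^(−rT) = (359.7010 − 366.54) · e^(−0.0138·12/12)
= -6.8390 × 0.986295 = -6.75
Short position value = −(long value) = £6.75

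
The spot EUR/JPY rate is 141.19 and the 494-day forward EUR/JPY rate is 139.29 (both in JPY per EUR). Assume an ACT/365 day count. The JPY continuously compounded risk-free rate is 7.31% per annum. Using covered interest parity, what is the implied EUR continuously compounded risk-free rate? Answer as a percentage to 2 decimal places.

8.31%

F = S·e^((r_JPY − r_EUR)T) ⇒ r_EUR = r_JPY − ln(F/S)/T
ln(139.29/141.19) = -0.013548; /(494/365) = -0.010010
r_EUR = 0.0731 + 0.010010 = 0.083110
r_EUR = 8.31%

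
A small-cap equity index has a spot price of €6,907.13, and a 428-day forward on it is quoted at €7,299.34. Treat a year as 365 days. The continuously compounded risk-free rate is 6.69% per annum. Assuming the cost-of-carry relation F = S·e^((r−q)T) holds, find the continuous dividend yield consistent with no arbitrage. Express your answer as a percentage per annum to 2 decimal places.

From F = S·e^((r−q)T): (r − q) = ln(F/S)/T
ln(7299.34/6907.13) = ln(1.056783) = 0.055229
(r − q) = 0.055229 / (428/365) = 0.047099
q = r − ln(F/S)/T = 0.0669 − 0.047099 = 0.019801
q = 1.98%

1.98%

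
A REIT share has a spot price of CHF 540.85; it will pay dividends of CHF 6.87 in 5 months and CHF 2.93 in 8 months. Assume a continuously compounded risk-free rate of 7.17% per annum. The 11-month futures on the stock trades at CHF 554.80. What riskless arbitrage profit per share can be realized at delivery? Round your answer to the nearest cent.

CHF 12.69 per share

PV(dividends) I = 6.87·e^(−0.0717·5/12) + 2.93·e^(−0.0717·8/12) = 9.4610
Fair futures F* = (S − I)·e^(rT) = (540.85 − 9.4610)·e^0.065725 = 531.3890 × 1.067933 = 567.4878
Market CHF 554.80 < fair 567.4878: forward underpriced → reverse cash-and-carry (short the stock, invest proceeds at r, pay the dividends, go long the forward).
Profit at T = |F_mkt − F*| = |554.80 − 567.4878| = CHF 12.69 per share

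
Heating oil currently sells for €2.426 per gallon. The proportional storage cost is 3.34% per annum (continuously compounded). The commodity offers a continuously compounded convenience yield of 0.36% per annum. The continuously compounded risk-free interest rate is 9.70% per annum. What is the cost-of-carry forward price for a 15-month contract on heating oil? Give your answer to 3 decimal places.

Net carry = r + u − y = 0.0970 + 0.0334 − 0.0036 = 0.1268
F = S·e^((r+u−y)T) = 2.426 · e^(0.1268 × 15/12) = 2.426 · e^0.158500
= 2.426 × 1.171752 = €2.843 per gallon

€2.843 per gallon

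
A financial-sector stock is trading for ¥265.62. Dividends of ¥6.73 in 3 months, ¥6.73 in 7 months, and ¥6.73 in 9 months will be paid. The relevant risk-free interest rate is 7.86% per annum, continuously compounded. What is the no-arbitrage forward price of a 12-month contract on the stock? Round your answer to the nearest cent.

PV(dividends) I = 6.73·e^(−0.0786·3/12) + 6.73·e^(−0.0786·7/12) + 6.73·e^(−0.0786·9/12)
I = 6.5990 + 6.4284 + 6.3447 = 19.3721
F = (S − I)·e^(rT) = (265.62 − 19.3721) · e^(0.0786·12/12)
= 246.2479 · e^0.078600 = 246.2479 × 1.081772 = ¥266.38

¥266.38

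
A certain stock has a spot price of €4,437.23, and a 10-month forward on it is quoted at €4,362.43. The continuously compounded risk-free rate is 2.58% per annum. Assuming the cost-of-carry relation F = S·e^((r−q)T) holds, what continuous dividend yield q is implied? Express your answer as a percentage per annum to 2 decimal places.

4.62%

From F = S·e^((r−q)T): (r − q) = ln(F/S)/T
ln(4362.43/4437.23) = ln(0.983143) = -0.017001
(r − q) = -0.017001 / (10/12) = -0.020401
q = r − ln(F/S)/T = 0.0258 + 0.020401 = 0.046201
q = 4.62%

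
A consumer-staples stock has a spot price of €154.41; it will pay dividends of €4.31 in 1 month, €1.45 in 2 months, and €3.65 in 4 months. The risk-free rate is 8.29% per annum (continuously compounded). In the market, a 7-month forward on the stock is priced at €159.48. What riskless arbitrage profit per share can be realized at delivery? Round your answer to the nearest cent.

€7.14 per share

PV(dividends) I = 4.31·e^(−0.0829·1/12) + 1.45·e^(−0.0829·2/12) + 3.65·e^(−0.0829·4/12) = 9.2610
Fair forward F* = (S − I)·e^(rT) = (154.41 − 9.2610)·e^0.048358 = 145.1490 × 1.049546 = 152.3406
Market €159.48 > fair 152.3406: forward overpriced → cash-and-carry (borrow at r, buy the stock and collect the dividends, short the forward).
Profit at T = |F_mkt − F*| = |159.48 − 152.3406| = €7.14 per share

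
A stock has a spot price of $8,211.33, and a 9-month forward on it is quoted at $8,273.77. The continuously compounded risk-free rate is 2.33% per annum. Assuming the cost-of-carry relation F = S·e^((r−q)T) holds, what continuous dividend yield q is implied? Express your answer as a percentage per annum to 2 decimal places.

From F = S·e^((r−q)T): (r − q) = ln(F/S)/T
ln(8273.77/8211.33) = ln(1.007604) = 0.007575
(r − q) = 0.007575 / (9/12) = 0.010100
q = r − ln(F/S)/T = 0.0233 − 0.010100 = 0.013200
q = 1.32%

1.32%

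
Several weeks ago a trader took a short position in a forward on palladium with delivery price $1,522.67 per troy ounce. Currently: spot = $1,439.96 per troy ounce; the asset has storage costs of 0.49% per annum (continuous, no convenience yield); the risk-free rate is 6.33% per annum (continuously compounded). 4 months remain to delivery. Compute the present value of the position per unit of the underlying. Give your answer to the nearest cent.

Current fair forward for the remaining 4 months: F = S·e^((r + u)·T), (r + u) = 0.0633 + 0.0049 = 0.0682
F = 1439.96 · e^(0.0682 × 4/12) = 1439.96 × 1.02299370 = 1473.0700
Value of long forward = (F − K)·e^(−rT) = (1473.0700 − 1522.67) · e^(−0.0633·4/12)
= -49.6000 × 0.97912105 = -48.56
Short position value = −(long value) = $48.56

$48.56 per troy ounce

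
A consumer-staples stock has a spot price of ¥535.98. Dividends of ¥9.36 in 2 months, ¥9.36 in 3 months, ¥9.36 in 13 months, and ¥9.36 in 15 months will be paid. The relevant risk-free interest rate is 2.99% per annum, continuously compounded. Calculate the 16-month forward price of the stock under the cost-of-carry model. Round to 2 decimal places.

PV(dividends) I = 9.36·e^(−0.0299·2/12) + 9.36·e^(−0.0299·3/12) + 9.36·e^(−0.0299·13/12) + 9.36·e^(−0.0299·15/12)
I = 9.3135 + 9.2903 + 9.0617 + 9.0166 = 36.6821
F = (S − I)·e^(rT) = (535.98 − 36.6821) · e^(0.0299·16/12)
= 499.2979 · e^0.039867 = 499.2979 × 1.040672 = ¥519.61

¥519.61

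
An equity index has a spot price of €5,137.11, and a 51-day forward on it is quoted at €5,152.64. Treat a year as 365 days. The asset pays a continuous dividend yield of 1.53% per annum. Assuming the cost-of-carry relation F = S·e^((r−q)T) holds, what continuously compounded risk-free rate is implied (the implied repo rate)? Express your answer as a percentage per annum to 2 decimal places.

From F = S·e^((r−q)T): (r − q) = ln(F/S)/T
ln(5152.64/5137.11) = ln(1.003023) = 0.003018
(r − q) = 0.003018 / (51/365) = 0.021599
r = ln(F/S)/T + q = 0.021599 + 0.0153 = 0.036899
r = 3.69%

3.69%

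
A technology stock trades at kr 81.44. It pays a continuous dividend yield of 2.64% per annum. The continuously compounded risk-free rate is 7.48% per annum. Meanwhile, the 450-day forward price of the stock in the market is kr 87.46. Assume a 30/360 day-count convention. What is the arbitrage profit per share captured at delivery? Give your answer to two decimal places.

kr 0.94 per share

Fair forward: F* = S·e^(carry·T), with carry = (r − q) = 0.0748 − 0.0264 = 0.0484
F* = 81.44 · e^(0.0484 × 450/360) = 81.44 · e^0.060500 = 81.44 × 1.062368 = kr 86.5192
Market kr 87.46 > fair kr 86.5192: forward overpriced → cash-and-carry (buy spot, short the forward).
At maturity, profit = |F_mkt − F*| = |87.46 − 86.5192| = kr 0.94 per share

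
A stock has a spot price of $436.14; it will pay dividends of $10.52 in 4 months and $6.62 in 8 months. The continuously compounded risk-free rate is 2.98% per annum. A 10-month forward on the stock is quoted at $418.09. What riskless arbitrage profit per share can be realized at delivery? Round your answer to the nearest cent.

$11.69 per share

PV(dividends) I = 10.52·e^(−0.0298·4/12) + 6.62·e^(−0.0298·8/12) = 16.9058
Fair forward F* = (S − I)·e^(rT) = (436.14 − 16.9058)·e^0.024833 = 419.2342 × 1.025144 = 429.7754
Market $418.09 < fair 429.7754: forward underpriced → reverse cash-and-carry (short the stock, invest proceeds at r, pay the dividends, go long the forward).
Profit at T = |F_mkt − F*| = |418.09 − 429.7754| = $11.69 per share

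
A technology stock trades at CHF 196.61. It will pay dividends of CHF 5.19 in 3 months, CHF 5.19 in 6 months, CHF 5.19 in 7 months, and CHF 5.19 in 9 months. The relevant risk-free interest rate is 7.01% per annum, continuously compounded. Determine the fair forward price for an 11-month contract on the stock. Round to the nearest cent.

PV(dividends) I = 5.19·e^(−0.0701·3/12) + 5.19·e^(−0.0701·6/12) + 5.19·e^(−0.0701·7/12) + 5.19·e^(−0.0701·9/12)
I = 5.0998 + 5.0112 + 4.9821 + 4.9242 = 20.0173
F = (S − I)·e^(rT) = (196.61 − 20.0173) · e^(0.0701·11/12)
= 176.5927 · e^0.064258 = 176.5927 × 1.066367 = CHF 188.31

CHF 188.31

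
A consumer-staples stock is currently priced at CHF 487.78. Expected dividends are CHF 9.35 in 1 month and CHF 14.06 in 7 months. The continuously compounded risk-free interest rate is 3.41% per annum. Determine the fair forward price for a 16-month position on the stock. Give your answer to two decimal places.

CHF 486.29

PV(dividends) I = 9.35·e^(−0.0341·1/12) + 14.06·e^(−0.0341·7/12)
I = 9.3235 + 13.7831 = 23.1066
F = (S − I)·e^(rT) = (487.78 − 23.1066) · e^(0.0341·16/12)
= 464.6734 · e^0.045467 = 464.6734 × 1.046516 = CHF 486.29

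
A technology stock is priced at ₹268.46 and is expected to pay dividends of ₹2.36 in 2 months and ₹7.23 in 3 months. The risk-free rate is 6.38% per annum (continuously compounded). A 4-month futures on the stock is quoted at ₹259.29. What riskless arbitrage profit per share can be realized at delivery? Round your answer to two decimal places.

₹5.29 per share

PV(dividends) I = 2.36·e^(−0.0638·2/12) + 7.23·e^(−0.0638·3/12) = 9.4506
Fair futures F* = (S − I)·e^(rT) = (268.46 − 9.4506)·e^0.021267 = 259.0094 × 1.021495 = 264.5768
Market ₹259.29 < fair 264.5768: forward underpriced → reverse cash-and-carry (short the stock, invest proceeds at r, pay the dividends, go long the forward).
Profit at T = |F_mkt − F*| = |259.29 − 264.5768| = ₹5.29 per share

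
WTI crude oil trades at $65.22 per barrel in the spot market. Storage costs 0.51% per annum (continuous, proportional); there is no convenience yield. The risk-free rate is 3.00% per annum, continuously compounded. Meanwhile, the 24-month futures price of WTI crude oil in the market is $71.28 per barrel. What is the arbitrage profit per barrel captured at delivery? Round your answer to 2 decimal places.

Fair futures: F* = S·e^(carry·T), with carry = (r + u) = 0.0300 + 0.0051 = 0.0351
F* = 65.22 · e^(0.0351 × 24/12) = 65.22 · e^0.070200 = 65.22 × 1.072723 = $69.9630
Market $71.28 > fair $69.9630: forward overpriced → cash-and-carry (buy spot, short the forward).
At maturity, profit = |F_mkt − F*| = |71.28 − 69.9630| = $1.32 per barrel

$1.32 per barrel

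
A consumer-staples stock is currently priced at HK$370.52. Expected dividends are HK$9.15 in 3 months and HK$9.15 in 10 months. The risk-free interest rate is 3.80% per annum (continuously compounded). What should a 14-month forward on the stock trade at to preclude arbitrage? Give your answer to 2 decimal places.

HK$368.57

PV(dividends) I = 9.15·e^(−0.0380·3/12) + 9.15·e^(−0.0380·10/12)
I = 9.0635 + 8.8648 = 17.9283
F = (S − I)·e^(rT) = (370.52 − 17.9283) · e^(0.0380·14/12)
= 352.5917 · e^0.044333 = 352.5917 × 1.045330 = HK$368.57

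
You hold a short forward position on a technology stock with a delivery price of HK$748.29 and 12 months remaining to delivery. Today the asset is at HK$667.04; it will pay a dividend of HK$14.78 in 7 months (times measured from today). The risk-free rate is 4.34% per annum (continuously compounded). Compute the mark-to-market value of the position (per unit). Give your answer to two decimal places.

PV(remaining dividends) I = 14.78·e^(−0.0434·7/12) = 14.4105
Current forward F = (S − I)·e^(rT) = (667.04 − 14.4105)·e^(0.0434·12/12) = 652.6295 × 1.044356 = 681.5775
Value (long) = (F − K)·e^(−rT) = (681.5775 − 748.29) × 0.957528 = -63.8791
Short position value = −(long value) = HK$63.88

HK$63.88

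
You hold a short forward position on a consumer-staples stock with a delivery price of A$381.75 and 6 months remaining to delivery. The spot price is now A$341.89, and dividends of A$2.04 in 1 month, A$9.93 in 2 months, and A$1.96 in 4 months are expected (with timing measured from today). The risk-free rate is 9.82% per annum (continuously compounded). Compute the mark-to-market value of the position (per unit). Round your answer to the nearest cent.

PV(remaining dividends) I = 2.04·e^(−0.0982·1/12) + 9.93·e^(−0.0982·2/12) + 1.96·e^(−0.0982·4/12) = 13.6891
Current forward F = (S − I)·e^(rT) = (341.89 − 13.6891)·e^(0.0982·6/12) = 328.2009 × 1.050325 = 344.7176
Value (long) = (F − K)·e^(−rT) = (344.7176 − 381.75) × 0.952086 = -35.2580
Short position value = −(long value) = A$35.26

A$35.26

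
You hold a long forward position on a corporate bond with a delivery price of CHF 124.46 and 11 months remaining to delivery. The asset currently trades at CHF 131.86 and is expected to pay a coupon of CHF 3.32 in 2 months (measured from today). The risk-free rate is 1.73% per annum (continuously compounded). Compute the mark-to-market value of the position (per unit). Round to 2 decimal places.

CHF 6.05

PV(remaining coupons) I = 3.32·e^(−0.0173·2/12) = 3.3104
Current forward F = (S − I)·e^(rT) = (131.86 − 3.3104)·e^(0.0173·11/12) = 128.5496 × 1.015985 = 130.6045
Value (long) = (F − K)·e^(−rT) = (130.6045 − 124.46) × 0.984267 = 6.0478
Value = CHF 6.05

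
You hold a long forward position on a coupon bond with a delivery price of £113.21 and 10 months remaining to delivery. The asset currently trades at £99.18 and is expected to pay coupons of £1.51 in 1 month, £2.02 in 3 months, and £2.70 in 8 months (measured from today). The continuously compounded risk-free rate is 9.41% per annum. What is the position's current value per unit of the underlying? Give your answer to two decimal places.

-£11.50

PV(remaining coupons) I = 1.51·e^(−0.0941·1/12) + 2.02·e^(−0.0941·3/12) + 2.70·e^(−0.0941·8/12) = 6.0071
Current forward F = (S − I)·e^(rT) = (99.18 − 6.0071)·e^(0.0941·10/12) = 93.1729 × 1.081573 = 100.7733
Value (long) = (F − K)·e^(−rT) = (100.7733 − 113.21) × 0.924579 = -11.4987
Value = -£11.50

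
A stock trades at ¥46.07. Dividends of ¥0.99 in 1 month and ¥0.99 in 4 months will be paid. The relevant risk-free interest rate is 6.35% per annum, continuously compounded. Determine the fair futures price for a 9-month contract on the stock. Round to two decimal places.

PV(dividends) I = 0.99·e^(−0.0635·1/12) + 0.99·e^(−0.0635·4/12)
I = 0.9848 + 0.9693 = 1.9541
F = (S − I)·e^(rT) = (46.07 − 1.9541) · e^(0.0635·9/12)
= 44.1159 · e^0.047625 = 44.1159 × 1.048777 = ¥46.27

¥46.27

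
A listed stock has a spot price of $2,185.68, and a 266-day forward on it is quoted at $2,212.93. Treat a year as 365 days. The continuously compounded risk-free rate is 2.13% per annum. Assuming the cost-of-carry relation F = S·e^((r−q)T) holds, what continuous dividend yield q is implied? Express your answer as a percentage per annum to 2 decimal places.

0.43%

From F = S·e^((r−q)T): (r − q) = ln(F/S)/T
ln(2212.93/2185.68) = ln(1.012468) = 0.012391
(r − q) = 0.012391 / (266/365) = 0.017003
q = r − ln(F/S)/T = 0.0213 − 0.017003 = 0.004297
q = 0.43%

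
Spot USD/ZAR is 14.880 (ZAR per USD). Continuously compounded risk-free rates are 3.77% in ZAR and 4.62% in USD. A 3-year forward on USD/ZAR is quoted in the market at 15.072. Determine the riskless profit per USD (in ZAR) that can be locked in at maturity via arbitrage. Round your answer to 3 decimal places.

0.567 per USD (in ZAR)

Fair forward: F* = S·e^(carry·T), with carry = (r_ZAR − r_USD) = 0.0377 − 0.0462 = -0.0085
F* = 14.880 · e^(-0.0085 × 3) = 14.880 · e^-0.025500 = 14.880 × 0.974822 = 14.5054
Market 15.072 > fair 14.5054: forward overpriced → cash-and-carry (buy spot, short the forward).
At maturity, profit = |F_mkt − F*| = |15.072 − 14.5054| = 0.567 per USD (in ZAR)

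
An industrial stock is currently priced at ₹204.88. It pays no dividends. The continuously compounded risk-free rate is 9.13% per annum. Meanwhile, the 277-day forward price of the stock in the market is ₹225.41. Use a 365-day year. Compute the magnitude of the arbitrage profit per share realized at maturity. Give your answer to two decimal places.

₹5.83 per share

Fair forward: F* = S·e^(carry·T), with carry = r = 0.0913
F* = 204.88 · e^(0.0913 × 277/365) = 204.88 · e^0.069288 = 204.88 × 1.071745 = ₹219.5791
Market ₹225.41 > fair ₹219.5791: forward overpriced → cash-and-carry (buy spot, short the forward).
At maturity, profit = |F_mkt − F*| = |225.41 − 219.5791| = ₹5.83 per share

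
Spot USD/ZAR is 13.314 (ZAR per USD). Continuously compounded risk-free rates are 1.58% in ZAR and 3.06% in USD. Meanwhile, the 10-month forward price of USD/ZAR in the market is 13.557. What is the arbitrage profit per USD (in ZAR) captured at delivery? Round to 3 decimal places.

0.406 per USD (in ZAR)

Fair forward: F* = S·e^(carry·T), with carry = (r_ZAR − r_USD) = 0.0158 − 0.0306 = -0.0148
F* = 13.314 · e^(-0.0148 × 10/12) = 13.314 · e^-0.012333 = 13.314 × 0.987743 = 13.1508
Market 13.557 > fair 13.1508: forward overpriced → cash-and-carry (buy spot, short the forward).
At maturity, profit = |F_mkt − F*| = |13.557 − 13.1508| = 0.406 per USD (in ZAR)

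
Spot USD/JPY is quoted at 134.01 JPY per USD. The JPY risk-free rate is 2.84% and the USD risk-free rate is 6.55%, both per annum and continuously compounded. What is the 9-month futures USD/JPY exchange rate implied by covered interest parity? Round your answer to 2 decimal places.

130.33

F = S·e^((r_JPY − r_USD)T) = 134.01 · e^((0.0284 − 0.0655) × 9/12)
= 134.01 · e^-0.027825 = 134.01 × 0.972559
F = 130.33 JPY per USD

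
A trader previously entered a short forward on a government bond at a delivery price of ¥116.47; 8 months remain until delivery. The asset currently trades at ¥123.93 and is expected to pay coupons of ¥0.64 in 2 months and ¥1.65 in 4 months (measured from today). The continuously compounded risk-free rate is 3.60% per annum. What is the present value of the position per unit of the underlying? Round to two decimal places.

PV(remaining coupons) I = 0.64·e^(−0.0360·2/12) + 1.65·e^(−0.0360·4/12) = 2.2665
Current forward F = (S − I)·e^(rT) = (123.93 − 2.2665)·e^(0.0360·8/12) = 121.6635 × 1.024290 = 124.6187
Value (long) = (F − K)·e^(−rT) = (124.6187 − 116.47) × 0.976286 = 7.9555
Short position value = −(long value) = -¥7.96

-¥7.96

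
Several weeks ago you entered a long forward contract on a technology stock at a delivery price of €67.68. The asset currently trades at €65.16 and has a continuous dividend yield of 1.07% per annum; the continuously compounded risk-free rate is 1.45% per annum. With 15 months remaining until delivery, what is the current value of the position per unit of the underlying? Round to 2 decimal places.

Current fair forward for the remaining 15 months: F = S·e^((r − q)·T), (r − q) = 0.0145 − 0.0107 = 0.0038
F = 65.16 · e^(0.0038 × 15/12) = 65.16 × 1.004761 = 65.4702
Value of long forward = (F − K)·e^(−rT) = (65.4702 − 67.68) · e^(−0.0145·15/12)
= -2.2098 × 0.982038 = -2.17

-€2.17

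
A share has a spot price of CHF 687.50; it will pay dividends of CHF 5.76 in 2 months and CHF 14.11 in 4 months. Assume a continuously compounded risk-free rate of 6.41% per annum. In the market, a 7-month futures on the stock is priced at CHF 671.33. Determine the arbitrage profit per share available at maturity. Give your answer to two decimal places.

PV(dividends) I = 5.76·e^(−0.0641·2/12) + 14.11·e^(−0.0641·4/12) = 19.5105
Fair futures F* = (S − I)·e^(rT) = (687.50 − 19.5105)·e^0.037392 = 667.9895 × 1.038100 = 693.4399
Market CHF 671.33 < fair 693.4399: forward underpriced → reverse cash-and-carry (short the stock, invest proceeds at r, pay the dividends, go long the forward).
Profit at T = |F_mkt − F*| = |671.33 − 693.4399| = CHF 22.11 per share

CHF 22.11 per share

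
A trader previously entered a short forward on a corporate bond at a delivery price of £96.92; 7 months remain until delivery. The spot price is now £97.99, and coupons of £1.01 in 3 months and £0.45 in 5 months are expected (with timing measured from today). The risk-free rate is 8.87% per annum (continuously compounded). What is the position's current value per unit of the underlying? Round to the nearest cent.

-£4.54

PV(remaining coupons) I = 1.01·e^(−0.0887·3/12) + 0.45·e^(−0.0887·5/12) = 1.4215
Current forward F = (S − I)·e^(rT) = (97.99 − 1.4215)·e^(0.0887·7/12) = 96.5685 × 1.053104 = 101.6967
Value (long) = (F − K)·e^(−rT) = (101.6967 − 96.92) × 0.949574 = 4.5358
Short position value = −(long value) = -£4.54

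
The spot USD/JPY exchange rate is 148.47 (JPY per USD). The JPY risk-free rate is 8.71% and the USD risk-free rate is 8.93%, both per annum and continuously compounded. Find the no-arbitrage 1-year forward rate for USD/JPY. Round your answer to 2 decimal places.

148.14

F = S·e^((r_JPY − r_USD)T) = 148.47 · e^((0.0871 − 0.0893) × 1)
= 148.47 · e^-0.002200 = 148.47 × 0.997802
F = 148.14 JPY per USD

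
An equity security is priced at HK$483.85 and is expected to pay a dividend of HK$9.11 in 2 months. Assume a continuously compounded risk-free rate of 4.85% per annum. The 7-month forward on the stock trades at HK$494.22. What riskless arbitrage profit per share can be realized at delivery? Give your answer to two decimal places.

HK$5.78 per share

PV(dividends) I = 9.11·e^(−0.0485·2/12) = 9.0367
Fair forward F* = (S − I)·e^(rT) = (483.85 − 9.0367)·e^0.028292 = 474.8133 × 1.028696 = 488.4385
Market HK$494.22 > fair 488.4385: forward overpriced → cash-and-carry (borrow at r, buy the stock and collect the dividends, short the forward).
Profit at T = |F_mkt − F*| = |494.22 − 488.4385| = HK$5.78 per share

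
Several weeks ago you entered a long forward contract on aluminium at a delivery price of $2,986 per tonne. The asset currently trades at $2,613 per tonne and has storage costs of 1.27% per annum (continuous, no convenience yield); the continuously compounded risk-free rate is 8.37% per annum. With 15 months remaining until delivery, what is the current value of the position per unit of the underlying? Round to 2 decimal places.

Current fair forward for the remaining 15 months: F = S·e^((r + u)·T), (r + u) = 0.0837 + 0.0127 = 0.0964
F = 2613 · e^(0.0964 × 15/12) = 2613 × 1.12806074 = 2947.6227
Value of long forward = (F − K)·e^(−rT) = (2947.6227 − 2986) · e^(−0.0837·15/12)
= -38.3773 × 0.90066221 = -34.56

-$34.56 per tonne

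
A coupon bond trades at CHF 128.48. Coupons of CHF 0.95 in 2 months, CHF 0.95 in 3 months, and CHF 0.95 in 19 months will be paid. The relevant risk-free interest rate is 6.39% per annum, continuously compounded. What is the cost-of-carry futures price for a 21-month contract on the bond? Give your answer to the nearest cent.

PV(coupons) I = 0.95·e^(−0.0639·2/12) + 0.95·e^(−0.0639·3/12) + 0.95·e^(−0.0639·19/12)
I = 0.9399 + 0.9349 + 0.8586 = 2.7334
F = (S − I)·e^(rT) = (128.48 − 2.7334) · e^(0.0639·21/12)
= 125.7466 · e^0.111825 = 125.7466 × 1.118317 = CHF 140.62

CHF 140.62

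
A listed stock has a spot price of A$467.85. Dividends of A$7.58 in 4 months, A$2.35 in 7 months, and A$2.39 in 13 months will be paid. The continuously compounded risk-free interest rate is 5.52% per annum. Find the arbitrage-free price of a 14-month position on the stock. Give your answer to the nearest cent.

A$486.21

PV(dividends) I = 7.58·e^(−0.0552·4/12) + 2.35·e^(−0.0552·7/12) + 2.39·e^(−0.0552·13/12)
I = 7.4418 + 2.2755 + 2.2513 = 11.9686
F = (S − I)·e^(rT) = (467.85 − 11.9686) · e^(0.0552·14/12)
= 455.8814 · e^0.064400 = 455.8814 × 1.066519 = A$486.21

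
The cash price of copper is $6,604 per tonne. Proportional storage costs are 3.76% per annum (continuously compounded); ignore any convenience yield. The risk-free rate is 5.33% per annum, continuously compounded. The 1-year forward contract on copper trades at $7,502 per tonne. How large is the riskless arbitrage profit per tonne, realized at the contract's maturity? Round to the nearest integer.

Fair forward: F* = S·e^(carry·T), with carry = (r + u) = 0.0533 + 0.0376 = 0.0909
F* = 6604 · e^(0.0909 × 12/12) = 6604 · e^0.090900 = 6604 × 1.095159 = $7232.4300
Market $7502 > fair $7232.4300: forward overpriced → cash-and-carry (buy spot, short the forward).
At maturity, profit = |F_mkt − F*| = |7502 − 7232.4300| = $270 per tonne

$270 per tonne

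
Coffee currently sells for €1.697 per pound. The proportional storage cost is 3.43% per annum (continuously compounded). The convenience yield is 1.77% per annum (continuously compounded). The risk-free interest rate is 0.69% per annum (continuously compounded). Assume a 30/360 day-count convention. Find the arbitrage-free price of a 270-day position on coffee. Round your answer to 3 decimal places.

€1.727 per pound

Net carry = r + u − y = 0.0069 + 0.0343 − 0.0177 = 0.0235
F = S·e^((r+u−y)T) = 1.697 · e^(0.0235 × 270/360) = 1.697 · e^0.017625
= 1.697 × 1.017781 = €1.727 per pound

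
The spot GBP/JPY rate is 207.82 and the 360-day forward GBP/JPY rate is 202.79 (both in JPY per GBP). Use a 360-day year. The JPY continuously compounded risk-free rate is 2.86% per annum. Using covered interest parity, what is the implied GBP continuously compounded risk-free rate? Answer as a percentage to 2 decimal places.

F = S·e^((r_JPY − r_GBP)T) ⇒ r_GBP = r_JPY − ln(F/S)/T
ln(202.79/207.82) = -0.024501; /(360/360) = -0.024501
r_GBP = 0.0286 + 0.024501 = 0.053101
r_GBP = 5.31%

5.31%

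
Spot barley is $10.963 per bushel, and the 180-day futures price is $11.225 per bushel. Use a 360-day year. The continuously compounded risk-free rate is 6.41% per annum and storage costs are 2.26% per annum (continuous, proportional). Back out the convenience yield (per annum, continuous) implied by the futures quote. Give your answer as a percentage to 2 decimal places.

F = S·e^((r+u−y)T) ⇒ (r+u−y) = ln(F/S)/T
ln(11.225/10.963) = 0.023617; /T ⇒ 0.047234
y = r + u − ln(F/S)/T = 0.0641 + 0.0226 − 0.047234 = 0.039466
y = 3.95%

3.95%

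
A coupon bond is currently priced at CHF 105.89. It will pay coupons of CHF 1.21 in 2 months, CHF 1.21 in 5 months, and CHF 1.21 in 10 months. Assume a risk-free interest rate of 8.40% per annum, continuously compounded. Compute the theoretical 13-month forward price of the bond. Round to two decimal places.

CHF 112.16

PV(coupons) I = 1.21·e^(−0.0840·2/12) + 1.21·e^(−0.0840·5/12) + 1.21·e^(−0.0840·10/12)
I = 1.1932 + 1.1684 + 1.1282 = 3.4898
F = (S − I)·e^(rT) = (105.89 − 3.4898) · e^(0.0840·13/12)
= 102.4002 · e^0.091000 = 102.4002 × 1.095269 = CHF 112.16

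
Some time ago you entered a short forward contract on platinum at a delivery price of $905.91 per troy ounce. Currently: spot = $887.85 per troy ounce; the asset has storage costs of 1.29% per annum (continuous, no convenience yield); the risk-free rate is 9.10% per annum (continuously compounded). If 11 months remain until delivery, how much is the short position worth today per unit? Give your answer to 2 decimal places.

Current fair forward for the remaining 11 months: F = S·e^((r + u)·T), (r + u) = 0.0910 + 0.0129 = 0.1039
F = 887.85 · e^(0.1039 × 11/12) = 887.85 × 1.099925 = 976.5684
Value of long forward = (F − K)·e^(−rT) = (976.5684 − 905.91) · e^(−0.0910·11/12)
= 70.6584 × 0.919968 = 65.00
Short position value = −(long value) = -$65.00

-$65.00 per troy ounce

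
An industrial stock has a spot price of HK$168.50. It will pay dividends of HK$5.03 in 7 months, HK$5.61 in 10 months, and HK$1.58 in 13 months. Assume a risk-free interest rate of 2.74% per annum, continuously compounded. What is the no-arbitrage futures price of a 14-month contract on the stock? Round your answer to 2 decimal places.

HK$161.62

PV(dividends) I = 5.03·e^(−0.0274·7/12) + 5.61·e^(−0.0274·10/12) + 1.58·e^(−0.0274·13/12)
I = 4.9502 + 5.4834 + 1.5338 = 11.9674
F = (S − I)·e^(rT) = (168.50 − 11.9674) · e^(0.0274·14/12)
= 156.5326 · e^0.031967 = 156.5326 × 1.032483 = HK$161.62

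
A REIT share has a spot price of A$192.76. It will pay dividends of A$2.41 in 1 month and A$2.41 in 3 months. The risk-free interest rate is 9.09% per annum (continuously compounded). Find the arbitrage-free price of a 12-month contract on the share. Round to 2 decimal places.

PV(dividends) I = 2.41·e^(−0.0909·1/12) + 2.41·e^(−0.0909·3/12)
I = 2.3918 + 2.3559 = 4.7477
F = (S − I)·e^(rT) = (192.76 − 4.7477) · e^(0.0909·12/12)
= 188.0123 · e^0.090900 = 188.0123 × 1.095159 = A$205.90

A$205.90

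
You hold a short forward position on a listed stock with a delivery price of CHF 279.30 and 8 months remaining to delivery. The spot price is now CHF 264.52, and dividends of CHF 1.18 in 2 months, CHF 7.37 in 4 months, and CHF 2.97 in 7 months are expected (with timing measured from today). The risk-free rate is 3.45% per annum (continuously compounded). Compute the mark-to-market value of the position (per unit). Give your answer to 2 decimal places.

CHF 19.80

PV(remaining dividends) I = 1.18·e^(−0.0345·2/12) + 7.37·e^(−0.0345·4/12) + 2.97·e^(−0.0345·7/12) = 11.3698
Current forward F = (S − I)·e^(rT) = (264.52 − 11.3698)·e^(0.0345·8/12) = 253.1502 × 1.023267 = 259.0402
Value (long) = (F − K)·e^(−rT) = (259.0402 − 279.30) × 0.977262 = -19.7991
Short position value = −(long value) = CHF 19.80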